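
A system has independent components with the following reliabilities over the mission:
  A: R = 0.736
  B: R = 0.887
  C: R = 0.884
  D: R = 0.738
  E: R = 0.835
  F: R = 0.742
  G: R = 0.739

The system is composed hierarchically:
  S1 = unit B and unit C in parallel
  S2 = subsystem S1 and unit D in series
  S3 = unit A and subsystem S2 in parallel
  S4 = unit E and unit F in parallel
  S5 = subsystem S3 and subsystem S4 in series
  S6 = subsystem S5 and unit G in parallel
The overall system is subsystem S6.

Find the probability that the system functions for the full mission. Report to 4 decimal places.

0.9710

Parallel (B and C): 1 − (1 − 0.887000)(1 − 0.884000) = 0.986892
Series ([0.986892] and D): 0.986892 × 0.738000 = 0.728326
Parallel (A and [0.728326]): 1 − (1 − 0.736000)(1 − 0.728326) = 0.928278
Parallel (E and F): 1 − (1 − 0.835000)(1 − 0.742000) = 0.957430
Series ([0.928278] and [0.957430]): 0.928278 × 0.957430 = 0.888761
Parallel ([0.888761] and G): 1 − (1 − 0.888761)(1 − 0.739000) = 0.9710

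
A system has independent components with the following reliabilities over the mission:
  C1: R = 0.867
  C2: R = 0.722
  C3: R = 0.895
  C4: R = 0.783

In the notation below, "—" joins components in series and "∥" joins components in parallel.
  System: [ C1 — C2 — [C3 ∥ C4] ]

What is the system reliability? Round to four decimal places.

0.6117

Parallel (C3 and C4): 1 − (1 − 0.895000)(1 − 0.783000) = 0.977215
Series (C1, C2, and [0.977215]): 0.867000 × 0.722000 × 0.977215 = 0.6117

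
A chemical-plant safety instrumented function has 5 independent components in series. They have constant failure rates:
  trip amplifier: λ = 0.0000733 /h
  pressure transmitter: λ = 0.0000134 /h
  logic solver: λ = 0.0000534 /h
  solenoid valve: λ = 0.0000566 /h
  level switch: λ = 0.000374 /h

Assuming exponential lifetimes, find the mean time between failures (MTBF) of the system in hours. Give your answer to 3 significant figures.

1750

Series of exponential components: λ_sys = Σ λ_i
λ_sys = 0.0000733 + 0.0000134 + 0.0000534 + 0.0000566 + 0.000374 = 5.7070e-04 /h
MTBF = 1 / λ_sys = 1750 h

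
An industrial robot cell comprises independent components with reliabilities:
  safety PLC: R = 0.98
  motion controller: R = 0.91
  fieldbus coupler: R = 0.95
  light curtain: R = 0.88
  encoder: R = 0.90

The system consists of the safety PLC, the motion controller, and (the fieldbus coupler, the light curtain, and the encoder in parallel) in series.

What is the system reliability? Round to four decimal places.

Parallel (fieldbus coupler, light curtain, and encoder): 1 − (1 − 0.950000)(1 − 0.880000)(1 − 0.900000) = 0.999400
Series (safety PLC, motion controller, and [0.999400]): 0.980000 × 0.910000 × 0.999400 = 0.8913

0.8913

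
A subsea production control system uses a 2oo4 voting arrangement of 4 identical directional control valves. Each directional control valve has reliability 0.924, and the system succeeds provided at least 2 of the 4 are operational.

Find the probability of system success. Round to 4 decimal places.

R = Σ_{i=2}^{4} C(4,i) p^i (1−p)^{4−i} with p = 0.924
C(4,2)·0.924^2·0.076^2 = 0.029588
C(4,3)·0.924^3·0.076^1 = 0.239822
C(4,4)·0.924^4·0.076^0 = 0.728933
Sum = 0.9983

0.9983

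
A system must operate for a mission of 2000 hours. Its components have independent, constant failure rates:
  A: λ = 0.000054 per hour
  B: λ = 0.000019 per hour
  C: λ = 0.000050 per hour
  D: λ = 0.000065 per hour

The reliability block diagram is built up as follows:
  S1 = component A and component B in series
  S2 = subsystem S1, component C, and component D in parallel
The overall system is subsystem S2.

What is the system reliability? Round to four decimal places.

0.9984

R(A) = exp(−0.000054 × 2000) = 0.897628
R(B) = exp(−0.000019 × 2000) = 0.962713
R(C) = exp(−0.000050 × 2000) = 0.904837
R(D) = exp(−0.000065 × 2000) = 0.878095
Series (A and B): 0.897628 × 0.962713 = 0.864158
Parallel ([0.864158], C, and D): 1 − (1 − 0.864158)(1 − 0.904837)(1 − 0.878095) = 0.9984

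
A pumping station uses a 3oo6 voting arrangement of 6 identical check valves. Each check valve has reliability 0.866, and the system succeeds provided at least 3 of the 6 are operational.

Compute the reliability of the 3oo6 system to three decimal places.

0.996

R = Σ_{i=3}^{6} C(6,i) p^i (1−p)^{6−i} with p = 0.866
C(6,3)·0.866^3·0.134^3 = 0.03125
C(6,4)·0.866^4·0.134^2 = 0.15149
C(6,5)·0.866^5·0.134^1 = 0.39160
C(6,6)·0.866^6·0.134^0 = 0.42180
Sum = 0.996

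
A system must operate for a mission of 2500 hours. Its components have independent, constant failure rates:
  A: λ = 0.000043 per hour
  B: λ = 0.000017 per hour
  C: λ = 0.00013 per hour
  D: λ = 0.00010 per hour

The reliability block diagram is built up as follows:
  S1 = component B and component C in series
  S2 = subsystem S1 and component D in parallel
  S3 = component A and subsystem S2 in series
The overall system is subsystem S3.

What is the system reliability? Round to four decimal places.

0.8370

R(A) = exp(−0.000043 × 2500) = 0.898077
R(B) = exp(−0.000017 × 2500) = 0.958390
R(C) = exp(−0.00013 × 2500) = 0.722527
R(D) = exp(−0.00010 × 2500) = 0.778801
Series (B and C): 0.958390 × 0.722527 = 0.692463
Parallel ([0.692463] and D): 1 − (1 − 0.692463)(1 − 0.778801) = 0.931973
Series (A and [0.931973]): 0.898077 × 0.931973 = 0.8370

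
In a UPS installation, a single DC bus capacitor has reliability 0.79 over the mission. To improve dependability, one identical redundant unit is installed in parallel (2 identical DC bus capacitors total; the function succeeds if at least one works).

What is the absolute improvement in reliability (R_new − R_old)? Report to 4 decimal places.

0.1659

R_before = 0.79
R_after = 1 − (1 − 0.79)^2 = 0.9559
ΔR = 0.9559 − 0.79 = 0.1659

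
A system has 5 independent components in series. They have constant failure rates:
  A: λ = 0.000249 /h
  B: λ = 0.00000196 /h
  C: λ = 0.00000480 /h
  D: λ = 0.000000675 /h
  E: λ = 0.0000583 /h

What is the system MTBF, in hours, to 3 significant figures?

Series of exponential components: λ_sys = Σ λ_i
λ_sys = 0.000249 + 0.00000196 + 0.00000480 + 0.000000675 + 0.0000583 = 3.1473e-04 /h
MTBF = 1 / λ_sys = 3180 h

3180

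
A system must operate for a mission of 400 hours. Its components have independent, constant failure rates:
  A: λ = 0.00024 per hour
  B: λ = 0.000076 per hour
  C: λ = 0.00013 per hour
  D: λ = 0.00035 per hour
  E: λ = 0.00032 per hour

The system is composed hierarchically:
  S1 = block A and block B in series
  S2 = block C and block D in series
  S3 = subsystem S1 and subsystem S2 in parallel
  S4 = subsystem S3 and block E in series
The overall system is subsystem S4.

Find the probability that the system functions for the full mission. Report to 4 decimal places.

R(A) = exp(−0.00024 × 400) = 0.908464
R(B) = exp(−0.000076 × 400) = 0.970057
R(C) = exp(−0.00013 × 400) = 0.949329
R(D) = exp(−0.00035 × 400) = 0.869358
R(E) = exp(−0.00032 × 400) = 0.879853
Series (A and B): 0.908464 × 0.970057 = 0.881262
Series (C and D): 0.949329 × 0.869358 = 0.825307
Parallel ([0.881262] and [0.825307]): 1 − (1 − 0.881262)(1 − 0.825307) = 0.979257
Series ([0.979257] and E): 0.979257 × 0.879853 = 0.8616

0.8616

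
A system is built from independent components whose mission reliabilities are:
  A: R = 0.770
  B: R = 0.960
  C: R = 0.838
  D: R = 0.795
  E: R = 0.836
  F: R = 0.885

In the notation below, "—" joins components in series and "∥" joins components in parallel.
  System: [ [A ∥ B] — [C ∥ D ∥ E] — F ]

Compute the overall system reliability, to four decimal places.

0.8721

Parallel (A and B): 1 − (1 − 0.770000)(1 − 0.960000) = 0.990800
Parallel (C, D, and E): 1 − (1 − 0.838000)(1 − 0.795000)(1 − 0.836000) = 0.994554
Series ([0.990800], [0.994554], and F): 0.990800 × 0.994554 × 0.885000 = 0.8721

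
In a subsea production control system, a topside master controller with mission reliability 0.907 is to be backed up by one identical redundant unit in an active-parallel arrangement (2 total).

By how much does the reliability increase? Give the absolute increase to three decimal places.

R_before = 0.907
R_after = 1 − (1 − 0.907)^2 = 0.991
ΔR = 0.991 − 0.907 = 0.084

0.084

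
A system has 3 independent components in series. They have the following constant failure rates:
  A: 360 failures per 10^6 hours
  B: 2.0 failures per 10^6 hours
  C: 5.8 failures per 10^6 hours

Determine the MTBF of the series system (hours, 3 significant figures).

Series of exponential components: λ_sys = Σ λ_i
λ_sys = 0.00036 + 0.0000020 + 0.0000058 = 3.6780e-04 /h
MTBF = 1 / λ_sys = 2720 h

2720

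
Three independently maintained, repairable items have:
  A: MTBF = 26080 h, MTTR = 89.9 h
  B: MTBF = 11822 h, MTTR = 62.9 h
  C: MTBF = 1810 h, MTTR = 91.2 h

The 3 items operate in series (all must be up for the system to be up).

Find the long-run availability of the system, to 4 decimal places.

0.9437

A(A) = MTBF/(MTBF+MTTR) = 26080/(26080+89.9) = 0.996565
A(B) = MTBF/(MTBF+MTTR) = 11822/(11822+62.9) = 0.994708
A(C) = MTBF/(MTBF+MTTR) = 1810/(1810+91.2) = 0.952030
Series availability: 0.996565 × 0.994708 × 0.952030 = 0.9437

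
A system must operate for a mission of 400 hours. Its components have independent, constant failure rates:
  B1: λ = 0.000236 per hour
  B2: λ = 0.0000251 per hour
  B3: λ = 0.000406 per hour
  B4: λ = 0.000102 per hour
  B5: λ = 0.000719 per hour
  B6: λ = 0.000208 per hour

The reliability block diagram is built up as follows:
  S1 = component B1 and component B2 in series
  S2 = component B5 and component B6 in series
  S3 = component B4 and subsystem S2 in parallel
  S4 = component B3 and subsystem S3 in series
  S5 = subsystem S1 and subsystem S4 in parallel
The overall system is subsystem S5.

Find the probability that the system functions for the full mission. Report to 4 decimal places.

R(B1) = exp(−0.000236 × 400) = 0.909919
R(B2) = exp(−0.0000251 × 400) = 0.990010
R(B3) = exp(−0.000406 × 400) = 0.850101
R(B4) = exp(−0.000102 × 400) = 0.960021
R(B5) = exp(−0.000719 × 400) = 0.750062
R(B6) = exp(−0.000208 × 400) = 0.920167
Series (B1 and B2): 0.909919 × 0.990010 = 0.900829
Series (B5 and B6): 0.750062 × 0.920167 = 0.690182
Parallel (B4 and [0.690182]): 1 − (1 − 0.960021)(1 − 0.690182) = 0.987614
Series (B3 and [0.987614]): 0.850101 × 0.987614 = 0.839572
Parallel ([0.900829] and [0.839572]): 1 − (1 − 0.900829)(1 − 0.839572) = 0.9841

0.9841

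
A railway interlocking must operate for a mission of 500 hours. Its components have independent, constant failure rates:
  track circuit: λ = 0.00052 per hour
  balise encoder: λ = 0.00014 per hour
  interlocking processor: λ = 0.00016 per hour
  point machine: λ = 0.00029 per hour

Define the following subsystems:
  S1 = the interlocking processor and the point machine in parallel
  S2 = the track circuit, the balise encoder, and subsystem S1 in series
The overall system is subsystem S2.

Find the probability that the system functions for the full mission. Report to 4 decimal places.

0.7115

R(track circuit) = exp(−0.00052 × 500) = 0.771052
R(balise encoder) = exp(−0.00014 × 500) = 0.932394
R(interlocking processor) = exp(−0.00016 × 500) = 0.923116
R(point machine) = exp(−0.00029 × 500) = 0.865022
Parallel (interlocking processor and point machine): 1 − (1 − 0.923116)(1 − 0.865022) = 0.989622
Series (track circuit, balise encoder, and [0.989622]): 0.771052 × 0.932394 × 0.989622 = 0.7115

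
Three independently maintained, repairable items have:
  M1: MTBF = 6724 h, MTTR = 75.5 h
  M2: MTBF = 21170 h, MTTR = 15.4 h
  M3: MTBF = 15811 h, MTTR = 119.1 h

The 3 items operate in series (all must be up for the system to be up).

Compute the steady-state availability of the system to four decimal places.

A(M1) = MTBF/(MTBF+MTTR) = 6724/(6724+75.5) = 0.988896
A(M2) = MTBF/(MTBF+MTTR) = 21170/(21170+15.4) = 0.999273
A(M3) = MTBF/(MTBF+MTTR) = 15811/(15811+119.1) = 0.992524
Series availability: 0.988896 × 0.999273 × 0.992524 = 0.9808

0.9808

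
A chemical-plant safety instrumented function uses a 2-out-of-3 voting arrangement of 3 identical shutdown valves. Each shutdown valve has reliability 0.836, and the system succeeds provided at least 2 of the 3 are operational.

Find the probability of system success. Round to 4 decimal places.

0.9281

R = Σ_{i=2}^{3} C(3,i) p^i (1−p)^{3−i} with p = 0.836
C(3,2)·0.836^2·0.164^1 = 0.343857
C(3,3)·0.836^3·0.164^0 = 0.584277
Sum = 0.9281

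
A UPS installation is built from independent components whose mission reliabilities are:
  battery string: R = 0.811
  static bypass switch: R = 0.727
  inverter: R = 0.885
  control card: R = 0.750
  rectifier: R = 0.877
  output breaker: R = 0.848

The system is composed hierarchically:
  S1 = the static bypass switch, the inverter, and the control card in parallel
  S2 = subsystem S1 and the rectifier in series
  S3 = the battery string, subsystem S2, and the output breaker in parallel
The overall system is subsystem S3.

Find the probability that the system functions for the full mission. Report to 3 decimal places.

Parallel (static bypass switch, inverter, and control card): 1 − (1 − 0.72700)(1 − 0.88500)(1 − 0.75000) = 0.99215
Series ([0.99215] and rectifier): 0.99215 × 0.87700 = 0.87012
Parallel (battery string, [0.87012], and output breaker): 1 − (1 − 0.81100)(1 − 0.87012)(1 − 0.84800) = 0.996

0.996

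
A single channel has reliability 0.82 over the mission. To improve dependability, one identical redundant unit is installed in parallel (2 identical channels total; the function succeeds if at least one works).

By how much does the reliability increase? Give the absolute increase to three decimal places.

R_before = 0.82
R_after = 1 − (1 − 0.82)^2 = 0.968
ΔR = 0.968 − 0.82 = 0.148

0.148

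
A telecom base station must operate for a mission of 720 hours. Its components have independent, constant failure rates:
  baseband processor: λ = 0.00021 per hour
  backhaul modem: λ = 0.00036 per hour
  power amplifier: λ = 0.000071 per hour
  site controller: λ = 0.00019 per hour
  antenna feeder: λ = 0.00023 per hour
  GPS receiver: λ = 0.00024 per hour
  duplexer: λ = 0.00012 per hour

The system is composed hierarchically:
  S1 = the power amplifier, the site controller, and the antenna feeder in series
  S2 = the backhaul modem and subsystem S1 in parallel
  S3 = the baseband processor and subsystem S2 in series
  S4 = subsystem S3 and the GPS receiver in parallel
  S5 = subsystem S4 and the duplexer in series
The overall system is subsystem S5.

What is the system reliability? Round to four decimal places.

R(baseband processor) = exp(−0.00021 × 720) = 0.859676
R(backhaul modem) = exp(−0.00036 × 720) = 0.771669
R(power amplifier) = exp(−0.000071 × 720) = 0.950165
R(site controller) = exp(−0.00019 × 720) = 0.872145
R(antenna feeder) = exp(−0.00023 × 720) = 0.847385
R(GPS receiver) = exp(−0.00024 × 720) = 0.841306
R(duplexer) = exp(−0.00012 × 720) = 0.917227
Series (power amplifier, site controller, and antenna feeder): 0.950165 × 0.872145 × 0.847385 = 0.702212
Parallel (backhaul modem and [0.702212]): 1 − (1 − 0.771669)(1 − 0.702212) = 0.932006
Series (baseband processor and [0.932006]): 0.859676 × 0.932006 = 0.801223
Parallel ([0.801223] and GPS receiver): 1 − (1 − 0.801223)(1 − 0.841306) = 0.968455
Series ([0.968455] and duplexer): 0.968455 × 0.917227 = 0.8883

0.8883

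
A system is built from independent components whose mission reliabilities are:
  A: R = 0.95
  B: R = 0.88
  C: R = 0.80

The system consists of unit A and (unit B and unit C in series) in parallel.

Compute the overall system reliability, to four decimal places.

0.9852

Series (B and C): 0.880000 × 0.800000 = 0.704000
Parallel (A and [0.704000]): 1 − (1 − 0.950000)(1 − 0.704000) = 0.9852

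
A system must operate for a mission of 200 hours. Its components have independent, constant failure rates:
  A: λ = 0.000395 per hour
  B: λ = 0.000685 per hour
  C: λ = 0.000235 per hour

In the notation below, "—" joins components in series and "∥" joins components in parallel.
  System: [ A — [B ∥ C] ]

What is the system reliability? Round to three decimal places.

R(A) = exp(−0.000395 × 200) = 0.92404
R(B) = exp(−0.000685 × 200) = 0.87197
R(C) = exp(−0.000235 × 200) = 0.95409
Parallel (B and C): 1 − (1 − 0.87197)(1 − 0.95409) = 0.99412
Series (A and [0.99412]): 0.92404 × 0.99412 = 0.919

0.919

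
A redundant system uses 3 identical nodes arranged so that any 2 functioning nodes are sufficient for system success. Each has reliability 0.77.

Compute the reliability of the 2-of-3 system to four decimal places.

R = Σ_{i=2}^{3} C(3,i) p^i (1−p)^{3−i} with p = 0.77
C(3,2)·0.77^2·0.23^1 = 0.409101
C(3,3)·0.77^3·0.23^0 = 0.456533
Sum = 0.8656

0.8656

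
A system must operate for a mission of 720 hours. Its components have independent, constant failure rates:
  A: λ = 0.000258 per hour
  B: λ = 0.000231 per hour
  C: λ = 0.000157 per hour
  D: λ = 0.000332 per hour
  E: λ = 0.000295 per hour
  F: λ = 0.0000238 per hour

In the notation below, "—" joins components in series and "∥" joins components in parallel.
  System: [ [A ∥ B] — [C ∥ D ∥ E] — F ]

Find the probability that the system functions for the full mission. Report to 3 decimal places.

R(A) = exp(−0.000258 × 720) = 0.83047
R(B) = exp(−0.000231 × 720) = 0.84678
R(C) = exp(−0.000157 × 720) = 0.89311
R(D) = exp(−0.000332 × 720) = 0.78738
R(E) = exp(−0.000295 × 720) = 0.80864
R(F) = exp(−0.0000238 × 720) = 0.98301
Parallel (A and B): 1 − (1 − 0.83047)(1 − 0.84678) = 0.97402
Parallel (C, D, and E): 1 − (1 − 0.89311)(1 − 0.78738)(1 − 0.80864) = 0.99565
Series ([0.97402], [0.99565], and F): 0.97402 × 0.99565 × 0.98301 = 0.953

0.953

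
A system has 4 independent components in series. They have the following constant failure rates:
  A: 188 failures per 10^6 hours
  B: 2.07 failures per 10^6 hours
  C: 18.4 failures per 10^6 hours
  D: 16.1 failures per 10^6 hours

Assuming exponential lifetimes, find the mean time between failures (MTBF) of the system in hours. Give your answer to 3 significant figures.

4450

Series of exponential components: λ_sys = Σ λ_i
λ_sys = 0.000188 + 0.00000207 + 0.0000184 + 0.0000161 = 2.2457e-04 /h
MTBF = 1 / λ_sys = 4450 h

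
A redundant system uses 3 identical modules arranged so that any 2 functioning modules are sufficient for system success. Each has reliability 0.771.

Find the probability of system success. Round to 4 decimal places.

0.8667

R = Σ_{i=2}^{3} C(3,i) p^i (1−p)^{3−i} with p = 0.771
C(3,2)·0.771^2·0.229^1 = 0.408381
C(3,3)·0.771^3·0.229^0 = 0.458314
Sum = 0.8667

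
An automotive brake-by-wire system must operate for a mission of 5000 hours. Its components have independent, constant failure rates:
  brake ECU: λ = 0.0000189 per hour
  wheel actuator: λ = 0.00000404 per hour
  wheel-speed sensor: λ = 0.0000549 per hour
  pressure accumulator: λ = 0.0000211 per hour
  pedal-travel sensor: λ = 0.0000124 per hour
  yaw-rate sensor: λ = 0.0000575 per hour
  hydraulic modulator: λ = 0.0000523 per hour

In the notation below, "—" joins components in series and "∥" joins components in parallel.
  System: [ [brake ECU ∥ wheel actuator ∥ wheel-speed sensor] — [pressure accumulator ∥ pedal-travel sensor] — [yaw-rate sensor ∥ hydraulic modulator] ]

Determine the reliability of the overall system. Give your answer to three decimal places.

0.936

R(brake ECU) = exp(−0.0000189 × 5000) = 0.90983
R(wheel actuator) = exp(−0.00000404 × 5000) = 0.98000
R(wheel-speed sensor) = exp(−0.0000549 × 5000) = 0.75995
R(pressure accumulator) = exp(−0.0000211 × 5000) = 0.89987
R(pedal-travel sensor) = exp(−0.0000124 × 5000) = 0.93988
R(yaw-rate sensor) = exp(−0.0000575 × 5000) = 0.75014
R(hydraulic modulator) = exp(−0.0000523 × 5000) = 0.76990
Parallel (brake ECU, wheel actuator, and wheel-speed sensor): 1 − (1 − 0.90983)(1 − 0.98000)(1 − 0.75995) = 0.99957
Parallel (pressure accumulator and pedal-travel sensor): 1 − (1 − 0.89987)(1 − 0.93988) = 0.99398
Parallel (yaw-rate sensor and hydraulic modulator): 1 − (1 − 0.75014)(1 − 0.76990) = 0.94251
Series ([0.99957], [0.99398], and [0.94251]): 0.99957 × 0.99398 × 0.94251 = 0.936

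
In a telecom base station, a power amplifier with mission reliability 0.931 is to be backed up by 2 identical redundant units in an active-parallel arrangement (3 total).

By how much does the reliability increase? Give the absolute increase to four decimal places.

R_before = 0.931
R_after = 1 − (1 − 0.931)^3 = 0.9997
ΔR = 0.9997 − 0.931 = 0.0687

0.0687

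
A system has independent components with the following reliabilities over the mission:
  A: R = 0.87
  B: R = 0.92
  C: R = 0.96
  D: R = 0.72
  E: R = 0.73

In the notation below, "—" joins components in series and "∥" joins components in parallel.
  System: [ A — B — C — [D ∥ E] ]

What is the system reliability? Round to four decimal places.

0.7103

Parallel (D and E): 1 − (1 − 0.720000)(1 − 0.730000) = 0.924400
Series (A, B, C, and [0.924400]): 0.870000 × 0.920000 × 0.960000 × 0.924400 = 0.7103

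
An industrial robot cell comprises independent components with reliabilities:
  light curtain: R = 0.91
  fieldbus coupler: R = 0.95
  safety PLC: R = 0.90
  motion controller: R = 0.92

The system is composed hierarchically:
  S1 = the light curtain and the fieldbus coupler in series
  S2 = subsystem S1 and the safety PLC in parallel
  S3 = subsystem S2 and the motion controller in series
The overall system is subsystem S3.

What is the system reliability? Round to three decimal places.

Series (light curtain and fieldbus coupler): 0.91000 × 0.95000 = 0.86450
Parallel ([0.86450] and safety PLC): 1 − (1 − 0.86450)(1 − 0.90000) = 0.98645
Series ([0.98645] and motion controller): 0.98645 × 0.92000 = 0.908

0.908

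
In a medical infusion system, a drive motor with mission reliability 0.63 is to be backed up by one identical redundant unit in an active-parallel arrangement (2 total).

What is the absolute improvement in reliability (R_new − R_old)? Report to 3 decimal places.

R_before = 0.63
R_after = 1 − (1 − 0.63)^2 = 0.863
ΔR = 0.863 − 0.63 = 0.233

0.233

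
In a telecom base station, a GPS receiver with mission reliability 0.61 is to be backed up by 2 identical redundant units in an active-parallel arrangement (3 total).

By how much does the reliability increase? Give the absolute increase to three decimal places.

0.331

R_before = 0.61
R_after = 1 − (1 − 0.61)^3 = 0.941
ΔR = 0.941 − 0.61 = 0.331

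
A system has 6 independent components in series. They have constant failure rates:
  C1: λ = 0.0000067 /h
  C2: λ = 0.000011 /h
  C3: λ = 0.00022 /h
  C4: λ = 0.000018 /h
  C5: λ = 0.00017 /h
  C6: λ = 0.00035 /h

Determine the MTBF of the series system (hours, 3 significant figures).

1290

Series of exponential components: λ_sys = Σ λ_i
λ_sys = 0.0000067 + 0.000011 + 0.00022 + 0.000018 + 0.00017 + 0.00035 = 7.7570e-04 /h
MTBF = 1 / λ_sys = 1290 h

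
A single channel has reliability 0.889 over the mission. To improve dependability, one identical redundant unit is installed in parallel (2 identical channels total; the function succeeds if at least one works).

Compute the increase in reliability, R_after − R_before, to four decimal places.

0.0987

R_before = 0.889
R_after = 1 − (1 − 0.889)^2 = 0.9877
ΔR = 0.9877 − 0.889 = 0.0987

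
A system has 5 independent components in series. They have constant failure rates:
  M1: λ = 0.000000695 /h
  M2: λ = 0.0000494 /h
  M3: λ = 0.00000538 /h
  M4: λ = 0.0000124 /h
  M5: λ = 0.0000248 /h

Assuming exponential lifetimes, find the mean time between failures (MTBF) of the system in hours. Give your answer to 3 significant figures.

10800

Series of exponential components: λ_sys = Σ λ_i
λ_sys = 0.000000695 + 0.0000494 + 0.00000538 + 0.0000124 + 0.0000248 = 9.2675e-05 /h
MTBF = 1 / λ_sys = 10800 h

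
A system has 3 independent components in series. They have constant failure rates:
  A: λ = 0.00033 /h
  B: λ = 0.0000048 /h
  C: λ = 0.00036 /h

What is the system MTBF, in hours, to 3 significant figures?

Series of exponential components: λ_sys = Σ λ_i
λ_sys = 0.00033 + 0.0000048 + 0.00036 = 6.9480e-04 /h
MTBF = 1 / λ_sys = 1440 h

1440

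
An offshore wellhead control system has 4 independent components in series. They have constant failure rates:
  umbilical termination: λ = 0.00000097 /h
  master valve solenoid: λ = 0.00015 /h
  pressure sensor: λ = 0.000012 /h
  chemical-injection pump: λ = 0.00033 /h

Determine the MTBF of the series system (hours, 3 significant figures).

2030

Series of exponential components: λ_sys = Σ λ_i
λ_sys = 0.00000097 + 0.00015 + 0.000012 + 0.00033 = 4.9297e-04 /h
MTBF = 1 / λ_sys = 2030 h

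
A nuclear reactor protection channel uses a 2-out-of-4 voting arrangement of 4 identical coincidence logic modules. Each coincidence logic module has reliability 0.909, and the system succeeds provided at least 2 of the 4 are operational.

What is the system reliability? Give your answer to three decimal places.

0.997

R = Σ_{i=2}^{4} C(4,i) p^i (1−p)^{4−i} with p = 0.909
C(4,2)·0.909^2·0.091^2 = 0.04105
C(4,3)·0.909^3·0.091^1 = 0.27340
C(4,4)·0.909^4·0.091^0 = 0.68274
Sum = 0.997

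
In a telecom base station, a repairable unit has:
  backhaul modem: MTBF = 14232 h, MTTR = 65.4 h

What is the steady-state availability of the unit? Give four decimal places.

A(backhaul modem) = MTBF/(MTBF+MTTR) = 14232/(14232+65.4) = 0.9954

0.9954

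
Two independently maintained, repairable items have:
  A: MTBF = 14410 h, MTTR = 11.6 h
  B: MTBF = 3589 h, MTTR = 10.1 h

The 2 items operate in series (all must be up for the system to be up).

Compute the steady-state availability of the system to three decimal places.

0.996

A(A) = MTBF/(MTBF+MTTR) = 14410/(14410+11.6) = 0.999196
A(B) = MTBF/(MTBF+MTTR) = 3589/(3589+10.1) = 0.997194
Series availability: 0.999196 × 0.997194 = 0.996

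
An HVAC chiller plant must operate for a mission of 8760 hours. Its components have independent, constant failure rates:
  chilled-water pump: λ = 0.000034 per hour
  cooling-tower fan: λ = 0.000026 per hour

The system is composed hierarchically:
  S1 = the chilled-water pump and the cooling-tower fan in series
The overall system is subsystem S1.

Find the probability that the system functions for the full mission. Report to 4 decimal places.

R(chilled-water pump) = exp(−0.000034 × 8760) = 0.742420
R(cooling-tower fan) = exp(−0.000026 × 8760) = 0.796315
Series (chilled-water pump and cooling-tower fan): 0.742420 × 0.796315 = 0.5912

0.5912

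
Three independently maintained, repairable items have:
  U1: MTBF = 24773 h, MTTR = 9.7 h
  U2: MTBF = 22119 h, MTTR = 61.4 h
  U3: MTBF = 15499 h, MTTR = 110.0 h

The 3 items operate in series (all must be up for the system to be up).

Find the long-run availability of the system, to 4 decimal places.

A(U1) = MTBF/(MTBF+MTTR) = 24773/(24773+9.7) = 0.999609
A(U2) = MTBF/(MTBF+MTTR) = 22119/(22119+61.4) = 0.997232
A(U3) = MTBF/(MTBF+MTTR) = 15499/(15499+110.0) = 0.992953
Series availability: 0.999609 × 0.997232 × 0.992953 = 0.9898

0.9898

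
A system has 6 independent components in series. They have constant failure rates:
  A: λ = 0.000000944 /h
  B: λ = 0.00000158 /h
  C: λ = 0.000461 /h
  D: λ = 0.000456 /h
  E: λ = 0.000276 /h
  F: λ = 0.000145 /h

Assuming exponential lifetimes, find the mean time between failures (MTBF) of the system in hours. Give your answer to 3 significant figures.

Series of exponential components: λ_sys = Σ λ_i
λ_sys = 0.000000944 + 0.00000158 + 0.000461 + 0.000456 + 0.000276 + 0.000145 = 1.3405e-03 /h
MTBF = 1 / λ_sys = 746 h

746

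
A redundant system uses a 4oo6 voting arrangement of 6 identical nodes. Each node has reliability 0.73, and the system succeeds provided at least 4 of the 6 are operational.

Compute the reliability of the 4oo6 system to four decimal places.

0.7977

R = Σ_{i=4}^{6} C(6,i) p^i (1−p)^{6−i} with p = 0.73
C(6,4)·0.73^4·0.27^2 = 0.310535
C(6,5)·0.73^5·0.27^1 = 0.335838
C(6,6)·0.73^6·0.27^0 = 0.151334
Sum = 0.7977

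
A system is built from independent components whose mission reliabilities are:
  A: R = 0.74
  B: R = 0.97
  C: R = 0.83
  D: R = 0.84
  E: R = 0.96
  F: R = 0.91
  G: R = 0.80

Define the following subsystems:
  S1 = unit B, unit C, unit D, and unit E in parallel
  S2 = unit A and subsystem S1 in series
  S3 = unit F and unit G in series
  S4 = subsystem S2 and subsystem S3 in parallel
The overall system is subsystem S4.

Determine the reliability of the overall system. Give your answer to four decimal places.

Parallel (B, C, D, and E): 1 − (1 − 0.970000)(1 − 0.830000)(1 − 0.840000)(1 − 0.960000) = 0.999967
Series (A and [0.999967]): 0.740000 × 0.999967 = 0.739976
Series (F and G): 0.910000 × 0.800000 = 0.728000
Parallel ([0.739976] and [0.728000]): 1 − (1 − 0.739976)(1 − 0.728000) = 0.9293

0.9293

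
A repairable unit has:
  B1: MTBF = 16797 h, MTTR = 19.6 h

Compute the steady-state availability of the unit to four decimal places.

0.9988

A(B1) = MTBF/(MTBF+MTTR) = 16797/(16797+19.6) = 0.9988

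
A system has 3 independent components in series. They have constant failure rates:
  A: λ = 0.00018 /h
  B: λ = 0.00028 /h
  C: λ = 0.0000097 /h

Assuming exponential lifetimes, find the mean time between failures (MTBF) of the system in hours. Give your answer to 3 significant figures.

Series of exponential components: λ_sys = Σ λ_i
λ_sys = 0.00018 + 0.00028 + 0.0000097 = 4.6970e-04 /h
MTBF = 1 / λ_sys = 2130 h

2130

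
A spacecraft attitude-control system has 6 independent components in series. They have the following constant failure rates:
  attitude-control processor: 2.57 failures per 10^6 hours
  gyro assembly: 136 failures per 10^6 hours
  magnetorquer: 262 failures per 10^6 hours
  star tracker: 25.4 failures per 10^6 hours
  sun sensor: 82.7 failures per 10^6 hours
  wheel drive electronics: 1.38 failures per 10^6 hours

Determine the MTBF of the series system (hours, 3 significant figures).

Series of exponential components: λ_sys = Σ λ_i
λ_sys = 0.00000257 + 0.000136 + 0.000262 + 0.0000254 + 0.0000827 + 0.00000138 = 5.1005e-04 /h
MTBF = 1 / λ_sys = 1960 h

1960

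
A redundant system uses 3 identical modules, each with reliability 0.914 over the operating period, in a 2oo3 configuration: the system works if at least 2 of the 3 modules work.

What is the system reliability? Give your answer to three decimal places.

0.979

R = Σ_{i=2}^{3} C(3,i) p^i (1−p)^{3−i} with p = 0.914
C(3,2)·0.914^2·0.086^1 = 0.21553
C(3,3)·0.914^3·0.086^0 = 0.76355
Sum = 0.979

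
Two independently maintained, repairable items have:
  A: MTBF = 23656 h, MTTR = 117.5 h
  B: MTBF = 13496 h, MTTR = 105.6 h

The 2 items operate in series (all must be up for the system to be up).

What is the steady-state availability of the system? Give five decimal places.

0.98733

A(A) = MTBF/(MTBF+MTTR) = 23656/(23656+117.5) = 0.995058
A(B) = MTBF/(MTBF+MTTR) = 13496/(13496+105.6) = 0.992236
Series availability: 0.995058 × 0.992236 = 0.98733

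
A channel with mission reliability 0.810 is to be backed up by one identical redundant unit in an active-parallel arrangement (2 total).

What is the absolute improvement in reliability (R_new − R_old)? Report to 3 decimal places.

R_before = 0.810
R_after = 1 − (1 − 0.810)^2 = 0.964
ΔR = 0.964 − 0.810 = 0.154

0.154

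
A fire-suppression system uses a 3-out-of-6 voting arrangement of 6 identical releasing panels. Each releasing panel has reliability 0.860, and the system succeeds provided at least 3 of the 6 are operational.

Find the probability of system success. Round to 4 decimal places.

R = Σ_{i=3}^{6} C(6,i) p^i (1−p)^{6−i} with p = 0.860
C(6,3)·0.860^3·0.140^3 = 0.034907
C(6,4)·0.860^4·0.140^2 = 0.160820
C(6,5)·0.860^5·0.140^1 = 0.395159
C(6,6)·0.860^6·0.140^0 = 0.404567
Sum = 0.9955

0.9955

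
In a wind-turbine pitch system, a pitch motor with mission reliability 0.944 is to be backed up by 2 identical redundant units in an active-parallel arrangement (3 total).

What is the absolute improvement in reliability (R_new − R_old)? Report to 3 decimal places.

R_before = 0.944
R_after = 1 − (1 − 0.944)^3 = 1.000
ΔR = 1.000 − 0.944 = 0.056

0.056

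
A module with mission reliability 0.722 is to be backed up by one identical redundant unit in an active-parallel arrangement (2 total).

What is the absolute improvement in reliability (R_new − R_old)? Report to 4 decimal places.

0.2007

R_before = 0.722
R_after = 1 − (1 − 0.722)^2 = 0.9227
ΔR = 0.9227 − 0.722 = 0.2007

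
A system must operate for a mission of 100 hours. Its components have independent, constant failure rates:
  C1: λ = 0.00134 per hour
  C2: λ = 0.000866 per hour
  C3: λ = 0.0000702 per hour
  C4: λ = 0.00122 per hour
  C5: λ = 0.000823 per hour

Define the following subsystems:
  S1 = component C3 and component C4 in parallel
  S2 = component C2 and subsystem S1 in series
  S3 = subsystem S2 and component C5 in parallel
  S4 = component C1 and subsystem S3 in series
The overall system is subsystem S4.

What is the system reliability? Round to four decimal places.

0.8688

R(C1) = exp(−0.00134 × 100) = 0.874590
R(C2) = exp(−0.000866 × 100) = 0.917044
R(C3) = exp(−0.0000702 × 100) = 0.993005
R(C4) = exp(−0.00122 × 100) = 0.885148
R(C5) = exp(−0.000823 × 100) = 0.920996
Parallel (C3 and C4): 1 − (1 − 0.993005)(1 − 0.885148) = 0.999197
Series (C2 and [0.999197]): 0.917044 × 0.999197 = 0.916308
Parallel ([0.916308] and C5): 1 − (1 − 0.916308)(1 − 0.920996) = 0.993388
Series (C1 and [0.993388]): 0.874590 × 0.993388 = 0.8688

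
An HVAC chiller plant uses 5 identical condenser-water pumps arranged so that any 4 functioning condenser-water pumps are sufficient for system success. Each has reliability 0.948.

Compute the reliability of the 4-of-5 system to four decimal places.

R = Σ_{i=4}^{5} C(5,i) p^i (1−p)^{5−i} with p = 0.948
C(5,4)·0.948^4·0.052^1 = 0.209994
C(5,5)·0.948^5·0.052^0 = 0.765670
Sum = 0.9757

0.9757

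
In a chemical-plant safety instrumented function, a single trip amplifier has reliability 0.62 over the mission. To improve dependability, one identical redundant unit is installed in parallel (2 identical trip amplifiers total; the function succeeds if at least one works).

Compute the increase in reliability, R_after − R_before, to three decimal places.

R_before = 0.62
R_after = 1 − (1 − 0.62)^2 = 0.856
ΔR = 0.856 − 0.62 = 0.236

0.236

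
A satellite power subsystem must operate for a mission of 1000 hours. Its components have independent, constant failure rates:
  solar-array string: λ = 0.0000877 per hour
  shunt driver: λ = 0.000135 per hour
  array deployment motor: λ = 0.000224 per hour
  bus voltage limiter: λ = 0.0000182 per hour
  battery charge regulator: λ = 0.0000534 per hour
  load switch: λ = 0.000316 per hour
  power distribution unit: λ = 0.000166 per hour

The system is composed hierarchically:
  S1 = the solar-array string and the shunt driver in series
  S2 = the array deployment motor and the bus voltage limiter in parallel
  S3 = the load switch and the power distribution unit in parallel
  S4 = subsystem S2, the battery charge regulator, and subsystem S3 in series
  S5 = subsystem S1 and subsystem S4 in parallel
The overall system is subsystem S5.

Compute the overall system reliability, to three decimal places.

0.981

R(solar-array string) = exp(−0.0000877 × 1000) = 0.91604
R(shunt driver) = exp(−0.000135 × 1000) = 0.87372
R(array deployment motor) = exp(−0.000224 × 1000) = 0.79932
R(bus voltage limiter) = exp(−0.0000182 × 1000) = 0.98196
R(battery charge regulator) = exp(−0.0000534 × 1000) = 0.94800
R(load switch) = exp(−0.000316 × 1000) = 0.72906
R(power distribution unit) = exp(−0.000166 × 1000) = 0.84705
Series (solar-array string and shunt driver): 0.91604 × 0.87372 = 0.80036
Parallel (array deployment motor and bus voltage limiter): 1 − (1 − 0.79932)(1 − 0.98196) = 0.99638
Parallel (load switch and power distribution unit): 1 − (1 − 0.72906)(1 − 0.84705) = 0.95856
Series ([0.99638], battery charge regulator, and [0.95856]): 0.99638 × 0.94800 × 0.95856 = 0.90543
Parallel ([0.80036] and [0.90543]): 1 − (1 − 0.80036)(1 − 0.90543) = 0.981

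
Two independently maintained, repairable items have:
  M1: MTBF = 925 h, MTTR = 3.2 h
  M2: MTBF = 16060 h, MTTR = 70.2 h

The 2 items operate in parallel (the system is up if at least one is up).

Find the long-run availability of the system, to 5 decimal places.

A(M1) = MTBF/(MTBF+MTTR) = 925/(925+3.2) = 0.996552
A(M2) = MTBF/(MTBF+MTTR) = 16060/(16060+70.2) = 0.995648
Parallel availability: 1 − (1 − 0.996552)(1 − 0.995648) = 0.99998

0.99998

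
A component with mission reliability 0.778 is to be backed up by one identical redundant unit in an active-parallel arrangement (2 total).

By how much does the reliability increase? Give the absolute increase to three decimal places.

0.173

R_before = 0.778
R_after = 1 − (1 − 0.778)^2 = 0.951
ΔR = 0.951 − 0.778 = 0.173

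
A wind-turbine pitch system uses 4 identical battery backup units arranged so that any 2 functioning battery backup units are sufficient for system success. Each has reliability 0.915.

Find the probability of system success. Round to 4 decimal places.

0.9977

R = Σ_{i=2}^{4} C(4,i) p^i (1−p)^{4−i} with p = 0.915
C(4,2)·0.915^2·0.085^2 = 0.036294
C(4,3)·0.915^3·0.085^1 = 0.260461
C(4,4)·0.915^4·0.085^0 = 0.700946
Sum = 0.9977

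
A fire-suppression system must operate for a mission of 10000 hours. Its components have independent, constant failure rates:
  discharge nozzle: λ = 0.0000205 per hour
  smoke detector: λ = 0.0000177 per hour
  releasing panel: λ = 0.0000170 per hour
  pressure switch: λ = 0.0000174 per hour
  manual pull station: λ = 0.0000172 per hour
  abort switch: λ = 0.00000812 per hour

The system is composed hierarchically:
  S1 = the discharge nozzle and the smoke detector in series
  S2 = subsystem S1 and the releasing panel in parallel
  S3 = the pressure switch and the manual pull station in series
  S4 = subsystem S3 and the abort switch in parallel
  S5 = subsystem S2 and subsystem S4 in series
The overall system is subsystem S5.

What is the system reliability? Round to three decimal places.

R(discharge nozzle) = exp(−0.0000205 × 10000) = 0.81465
R(smoke detector) = exp(−0.0000177 × 10000) = 0.83778
R(releasing panel) = exp(−0.0000170 × 10000) = 0.84366
R(pressure switch) = exp(−0.0000174 × 10000) = 0.84030
R(manual pull station) = exp(−0.0000172 × 10000) = 0.84198
R(abort switch) = exp(−0.00000812 × 10000) = 0.92201
Series (discharge nozzle and smoke detector): 0.81465 × 0.83778 = 0.68250
Parallel ([0.68250] and releasing panel): 1 − (1 − 0.68250)(1 − 0.84366) = 0.95036
Series (pressure switch and manual pull station): 0.84030 × 0.84198 = 0.70752
Parallel ([0.70752] and abort switch): 1 − (1 − 0.70752)(1 − 0.92201) = 0.97719
Series ([0.95036] and [0.97719]): 0.95036 × 0.97719 = 0.929

0.929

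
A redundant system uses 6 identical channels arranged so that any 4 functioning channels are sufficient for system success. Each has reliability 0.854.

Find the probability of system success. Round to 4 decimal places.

0.9559

R = Σ_{i=4}^{6} C(6,i) p^i (1−p)^{6−i} with p = 0.854
C(6,4)·0.854^4·0.146^2 = 0.170070
C(6,5)·0.854^5·0.146^1 = 0.397918
C(6,6)·0.854^6·0.146^0 = 0.387925
Sum = 0.9559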